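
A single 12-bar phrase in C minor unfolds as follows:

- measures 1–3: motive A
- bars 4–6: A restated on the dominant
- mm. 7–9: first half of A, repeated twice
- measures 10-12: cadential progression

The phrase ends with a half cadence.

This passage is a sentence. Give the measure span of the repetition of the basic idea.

measures 4–6

The presentation of a sentence is the basic idea (mm. 1-3) plus its repetition (bars 4–6); the repetition of the basic idea is therefore mm. 4–6.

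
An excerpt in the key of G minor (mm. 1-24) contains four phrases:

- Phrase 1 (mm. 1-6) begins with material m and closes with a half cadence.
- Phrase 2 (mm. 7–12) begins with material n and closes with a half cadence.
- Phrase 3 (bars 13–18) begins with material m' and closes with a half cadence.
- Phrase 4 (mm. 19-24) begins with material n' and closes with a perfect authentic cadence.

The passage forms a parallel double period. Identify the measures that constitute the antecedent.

In a double period the four phrases pair into a large antecedent (phrases 1–2, ending half cadence) and a large consequent (phrases 3–4, ending perfect authentic cadence). The antecedent spans mm. 1–12.

measures 1–12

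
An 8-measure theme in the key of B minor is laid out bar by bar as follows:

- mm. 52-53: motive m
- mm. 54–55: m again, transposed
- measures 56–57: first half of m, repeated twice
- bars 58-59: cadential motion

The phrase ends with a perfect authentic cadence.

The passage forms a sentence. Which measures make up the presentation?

The presentation of a sentence is the basic idea (measures 52-53) plus its repetition (measures 54–55); the presentation is therefore mm. 52–55.

measures 52–55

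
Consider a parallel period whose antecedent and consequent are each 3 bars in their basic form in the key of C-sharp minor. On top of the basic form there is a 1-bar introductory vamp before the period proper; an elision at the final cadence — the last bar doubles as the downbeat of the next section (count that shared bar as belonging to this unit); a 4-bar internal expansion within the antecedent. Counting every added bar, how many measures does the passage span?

Basic parallel period: 3 + 3 = 6 bars.
6 (basic form) + 1 (introduction) + 4 (internal expansion) = 11.
The elision shares a bar with the next section but does not change this unit's count.

11 measures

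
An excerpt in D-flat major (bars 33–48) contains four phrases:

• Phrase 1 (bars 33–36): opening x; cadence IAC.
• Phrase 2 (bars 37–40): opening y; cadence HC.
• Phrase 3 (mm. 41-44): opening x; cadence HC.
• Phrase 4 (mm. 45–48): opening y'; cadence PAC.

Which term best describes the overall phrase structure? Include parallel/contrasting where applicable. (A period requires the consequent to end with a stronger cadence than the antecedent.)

Four phrases in two halves: the first half (mm. 33–40) ends with a half cadence, the second (mm. 41-48) with a perfect authentic cadence — a large antecedent–consequent pair, i.e. a double period.
Phrase 3 begins with the same material as phrase 1, making it parallel.

parallel double period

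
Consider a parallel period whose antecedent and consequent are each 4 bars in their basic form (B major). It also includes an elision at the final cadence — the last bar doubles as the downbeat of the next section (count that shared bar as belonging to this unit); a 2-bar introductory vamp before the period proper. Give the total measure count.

Basic parallel period: 4 + 4 = 8 bars.
8 (basic form) + 2 (introduction) = 10.
The elision shares a bar with the next section but does not change this unit's count.

10 measures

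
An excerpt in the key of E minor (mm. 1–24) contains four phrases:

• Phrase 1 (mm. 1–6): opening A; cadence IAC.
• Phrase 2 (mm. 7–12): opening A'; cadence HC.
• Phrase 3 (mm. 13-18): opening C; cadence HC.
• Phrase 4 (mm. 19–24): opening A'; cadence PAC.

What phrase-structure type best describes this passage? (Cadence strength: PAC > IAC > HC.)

Four phrases in two halves: the first half (bars 1-12) ends with a half cadence, the second (measures 13–24) with a perfect authentic cadence — a large antecedent–consequent pair, i.e. a double period.
Phrase 3 begins with different material from phrase 1, making it contrasting.

contrasting double period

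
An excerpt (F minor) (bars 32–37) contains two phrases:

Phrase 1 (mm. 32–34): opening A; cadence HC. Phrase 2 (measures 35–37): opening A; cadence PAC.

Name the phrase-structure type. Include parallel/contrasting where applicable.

parallel period

Phrase 1 ends with a half cadence (weaker) and phrase 2 with a perfect authentic cadence (stronger): antecedent + consequent = a period.
The two phrases open with the same material (A / A), so the period is parallel.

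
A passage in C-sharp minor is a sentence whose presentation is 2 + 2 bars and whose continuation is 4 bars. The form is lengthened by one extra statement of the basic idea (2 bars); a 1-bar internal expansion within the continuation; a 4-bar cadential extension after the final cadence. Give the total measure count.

Basic sentence: 2 + 2 + 4 = 8 bars.
8 (basic form) + 2 (extra statement) + 1 (internal expansion) + 4 (cadential extension) = 15.

15 measures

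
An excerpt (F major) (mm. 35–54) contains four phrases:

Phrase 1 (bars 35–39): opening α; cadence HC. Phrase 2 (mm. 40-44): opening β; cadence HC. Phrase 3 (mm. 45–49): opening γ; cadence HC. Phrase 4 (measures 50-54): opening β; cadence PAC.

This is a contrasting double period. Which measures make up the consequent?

In a double period the first pair of phrases (ending half cadence) is the large antecedent and the second pair (ending perfect authentic cadence) is the large consequent; the consequent is measures 45–54.

measures 45–54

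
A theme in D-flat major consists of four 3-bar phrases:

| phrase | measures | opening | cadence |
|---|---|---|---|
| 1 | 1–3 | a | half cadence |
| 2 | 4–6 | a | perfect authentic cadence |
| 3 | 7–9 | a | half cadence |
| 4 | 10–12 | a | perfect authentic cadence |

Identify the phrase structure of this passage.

repeated period

The cadence pattern HC–PAC–HC–PAC is weak–strong twice, and phrases 3–4 restate phrases 1–2: a period heard twice, not a double period (which would end weakly at phrase 2).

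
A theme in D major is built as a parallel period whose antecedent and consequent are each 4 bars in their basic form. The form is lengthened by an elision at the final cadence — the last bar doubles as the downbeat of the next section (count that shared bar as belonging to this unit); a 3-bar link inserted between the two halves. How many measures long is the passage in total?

11 measures

Basic parallel period: 4 + 4 = 8 bars.
8 (basic form) + 3 (link) = 11.
The elision shares a bar with the next section but does not change this unit's count.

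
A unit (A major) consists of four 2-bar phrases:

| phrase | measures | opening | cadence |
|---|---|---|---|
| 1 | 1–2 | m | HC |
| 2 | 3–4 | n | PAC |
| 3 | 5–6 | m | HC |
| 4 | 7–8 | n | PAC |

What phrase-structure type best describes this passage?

The cadence pattern HC–PAC–HC–PAC is weak–strong twice, and phrases 3–4 restate phrases 1–2: a period heard twice, not a double period (which would end weakly at phrase 2).

repeated period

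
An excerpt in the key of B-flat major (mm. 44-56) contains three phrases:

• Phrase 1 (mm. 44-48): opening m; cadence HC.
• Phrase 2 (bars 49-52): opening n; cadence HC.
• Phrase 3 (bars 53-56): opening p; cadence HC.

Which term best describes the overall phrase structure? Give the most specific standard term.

The final phrase closes with a half cadence, which is not stronger than the preceding half cadence; the 3 phrases lack an overall antecedent–consequent design and so form a phrase group.

phrase group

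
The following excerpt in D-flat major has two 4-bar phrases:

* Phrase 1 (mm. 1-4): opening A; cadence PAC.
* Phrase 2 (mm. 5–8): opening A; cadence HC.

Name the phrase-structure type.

phrase group

The second phrase closes with a half cadence, which is not stronger than the first phrase's perfect authentic cadence; without a weak→strong cadential pair there is no antecedent–consequent relationship, so this is a phrase group rather than a period.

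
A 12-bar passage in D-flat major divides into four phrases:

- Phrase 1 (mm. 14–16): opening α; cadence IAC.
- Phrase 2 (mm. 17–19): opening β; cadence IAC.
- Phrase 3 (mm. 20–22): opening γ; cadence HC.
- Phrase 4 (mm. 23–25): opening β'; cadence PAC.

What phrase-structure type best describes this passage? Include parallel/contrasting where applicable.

Four phrases in two halves: the first half (bars 14-19) ends with an imperfect authentic cadence, the second (bars 20–25) with a perfect authentic cadence — a large antecedent–consequent pair, i.e. a double period.
Phrase 3 begins with different material from phrase 1, making it contrasting.

contrasting double period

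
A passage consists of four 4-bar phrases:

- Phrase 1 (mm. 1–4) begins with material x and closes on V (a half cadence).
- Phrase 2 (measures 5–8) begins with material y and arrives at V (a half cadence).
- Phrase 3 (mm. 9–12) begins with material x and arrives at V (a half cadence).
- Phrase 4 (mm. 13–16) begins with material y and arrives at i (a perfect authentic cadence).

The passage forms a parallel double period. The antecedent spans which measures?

measures 1–8

In a double period the four phrases pair into a large antecedent (phrases 1–2, ending half cadence) and a large consequent (phrases 3–4, ending perfect authentic cadence). The antecedent spans measures 1–8.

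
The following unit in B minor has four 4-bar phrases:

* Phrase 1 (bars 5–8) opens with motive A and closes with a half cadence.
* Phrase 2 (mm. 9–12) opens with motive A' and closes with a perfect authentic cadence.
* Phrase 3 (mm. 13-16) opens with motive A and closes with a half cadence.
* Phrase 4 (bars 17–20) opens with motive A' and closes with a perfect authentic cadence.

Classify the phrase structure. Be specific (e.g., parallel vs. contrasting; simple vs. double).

repeated period

The cadence pattern HC–PAC–HC–PAC is weak–strong twice, and phrases 3–4 restate phrases 1–2: a period heard twice, not a double period (which would end weakly at phrase 2).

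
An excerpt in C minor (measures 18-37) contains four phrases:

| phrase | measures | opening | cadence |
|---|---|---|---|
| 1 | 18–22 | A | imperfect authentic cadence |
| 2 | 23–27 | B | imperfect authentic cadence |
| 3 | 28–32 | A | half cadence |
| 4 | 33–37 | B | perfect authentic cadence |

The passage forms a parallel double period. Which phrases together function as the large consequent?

phrases 3 and 4

In a double period the first pair of phrases (ending imperfect authentic cadence) is the large antecedent and the second pair (ending perfect authentic cadence) is the large consequent; the consequent is phrases 3 and 4.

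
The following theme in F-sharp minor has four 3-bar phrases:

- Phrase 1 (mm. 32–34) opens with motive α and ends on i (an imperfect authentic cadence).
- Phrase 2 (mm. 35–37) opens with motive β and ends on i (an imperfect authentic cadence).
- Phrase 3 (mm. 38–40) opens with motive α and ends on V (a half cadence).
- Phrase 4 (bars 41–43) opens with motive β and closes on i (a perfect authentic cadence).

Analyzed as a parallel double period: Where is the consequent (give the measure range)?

measures 38–43

In a double period the four phrases pair into a large antecedent (phrases 1–2, ending imperfect authentic cadence) and a large consequent (phrases 3–4, ending perfect authentic cadence). The consequent spans mm. 38–43.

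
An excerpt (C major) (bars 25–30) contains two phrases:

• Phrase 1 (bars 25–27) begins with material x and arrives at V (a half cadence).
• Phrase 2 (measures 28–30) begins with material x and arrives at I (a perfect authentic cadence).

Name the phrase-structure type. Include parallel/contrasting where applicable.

parallel period

Phrase 1 ends with a half cadence (weaker) and phrase 2 with a perfect authentic cadence (stronger): antecedent + consequent = a period.
The two phrases open with the same material (x / x), so the period is parallel.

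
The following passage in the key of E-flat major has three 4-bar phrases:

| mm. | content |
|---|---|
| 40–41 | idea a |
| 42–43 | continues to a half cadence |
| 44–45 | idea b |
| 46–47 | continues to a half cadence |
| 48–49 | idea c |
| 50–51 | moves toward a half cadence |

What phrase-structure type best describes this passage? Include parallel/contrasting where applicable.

phrase group

The final phrase closes with a half cadence, which is not stronger than the preceding half cadence; the 3 phrases lack an overall antecedent–consequent design and so form a phrase group.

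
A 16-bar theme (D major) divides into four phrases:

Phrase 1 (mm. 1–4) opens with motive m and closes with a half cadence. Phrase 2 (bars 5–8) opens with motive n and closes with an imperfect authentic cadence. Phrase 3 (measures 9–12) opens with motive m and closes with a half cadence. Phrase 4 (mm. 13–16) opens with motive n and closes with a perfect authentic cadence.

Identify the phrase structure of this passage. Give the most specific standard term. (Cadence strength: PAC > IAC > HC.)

Four phrases in two halves: the first half (mm. 1–8) ends with an imperfect authentic cadence, the second (mm. 9-16) with a perfect authentic cadence — a large antecedent–consequent pair, i.e. a double period.
Phrase 3 begins with the same material as phrase 1, making it parallel.

parallel double period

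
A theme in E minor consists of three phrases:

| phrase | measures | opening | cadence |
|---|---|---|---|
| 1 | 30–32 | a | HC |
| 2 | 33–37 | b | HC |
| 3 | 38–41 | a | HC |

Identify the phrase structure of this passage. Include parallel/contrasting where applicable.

phrase group

The final phrase closes with a half cadence, which is not stronger than the preceding half cadence; the 3 phrases lack an overall antecedent–consequent design and so form a phrase group.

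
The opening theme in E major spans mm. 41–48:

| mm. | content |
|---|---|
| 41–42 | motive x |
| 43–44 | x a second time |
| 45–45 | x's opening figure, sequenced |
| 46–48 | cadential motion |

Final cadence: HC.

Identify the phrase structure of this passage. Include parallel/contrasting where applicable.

sentence

Basic idea (bars 41–42) + its repetition (bars 43-44) form the presentation; fragmentation and cadence (bars 45-48) form the continuation — the 8-bar whole is a sentence.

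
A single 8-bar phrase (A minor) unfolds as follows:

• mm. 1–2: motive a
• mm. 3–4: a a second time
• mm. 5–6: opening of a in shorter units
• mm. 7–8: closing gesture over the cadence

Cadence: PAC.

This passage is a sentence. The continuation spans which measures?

measures 5–8

After the presentation (mm. 1-4), the continuation covers the fragmentation through the cadence: measures 5-8.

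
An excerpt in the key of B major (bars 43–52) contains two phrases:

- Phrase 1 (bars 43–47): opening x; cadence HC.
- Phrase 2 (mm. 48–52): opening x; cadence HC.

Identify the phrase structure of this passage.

Both phrases have the same opening (x) and the same cadence (half cadence): the second is a restatement, not a consequent, so this is a repeated phrase rather than a period.

repeated phrase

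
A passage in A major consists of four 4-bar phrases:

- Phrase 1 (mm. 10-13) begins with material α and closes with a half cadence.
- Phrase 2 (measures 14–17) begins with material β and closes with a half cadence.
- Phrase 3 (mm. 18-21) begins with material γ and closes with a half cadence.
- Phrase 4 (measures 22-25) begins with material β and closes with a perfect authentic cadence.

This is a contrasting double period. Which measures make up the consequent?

In a double period the first pair of phrases (ending half cadence) is the large antecedent and the second pair (ending perfect authentic cadence) is the large consequent; the consequent is measures 18–25.

measures 18–25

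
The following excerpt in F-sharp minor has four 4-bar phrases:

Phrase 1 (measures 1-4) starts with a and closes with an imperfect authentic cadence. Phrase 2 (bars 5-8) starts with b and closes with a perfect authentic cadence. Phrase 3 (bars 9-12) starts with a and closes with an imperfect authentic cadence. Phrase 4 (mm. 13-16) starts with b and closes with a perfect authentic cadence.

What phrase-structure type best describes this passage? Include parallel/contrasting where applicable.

The cadence pattern IAC–PAC–IAC–PAC is weak–strong twice, and phrases 3–4 restate phrases 1–2: a period heard twice, not a double period (which would end weakly at phrase 2).

repeated period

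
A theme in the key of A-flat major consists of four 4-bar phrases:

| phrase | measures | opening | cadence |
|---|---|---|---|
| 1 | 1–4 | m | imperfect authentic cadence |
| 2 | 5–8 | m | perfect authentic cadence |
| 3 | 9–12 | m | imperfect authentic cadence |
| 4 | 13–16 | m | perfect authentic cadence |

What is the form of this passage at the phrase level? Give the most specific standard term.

The cadence pattern IAC–PAC–IAC–PAC is weak–strong twice, and phrases 3–4 restate phrases 1–2: a period heard twice, not a double period (which would end weakly at phrase 2).

repeated period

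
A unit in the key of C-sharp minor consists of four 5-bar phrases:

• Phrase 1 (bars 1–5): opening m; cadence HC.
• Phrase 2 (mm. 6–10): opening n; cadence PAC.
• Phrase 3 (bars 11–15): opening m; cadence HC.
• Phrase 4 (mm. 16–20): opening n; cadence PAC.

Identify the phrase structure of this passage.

The cadence pattern HC–PAC–HC–PAC is weak–strong twice, and phrases 3–4 restate phrases 1–2: a period heard twice, not a double period (which would end weakly at phrase 2).

repeated period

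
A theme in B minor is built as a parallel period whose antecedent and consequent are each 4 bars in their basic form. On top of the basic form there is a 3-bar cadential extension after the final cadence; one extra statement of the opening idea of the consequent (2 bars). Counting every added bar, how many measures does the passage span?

13 measures

Basic parallel period: 4 + 4 = 8 bars.
8 (basic form) + 3 (cadential extension) + 2 (extra statement) = 13.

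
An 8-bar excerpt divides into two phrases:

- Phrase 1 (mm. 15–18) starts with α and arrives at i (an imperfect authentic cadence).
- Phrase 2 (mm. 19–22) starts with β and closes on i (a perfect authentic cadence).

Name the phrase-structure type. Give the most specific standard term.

contrasting period

Phrase 1 ends with an imperfect authentic cadence (weaker) and phrase 2 with a perfect authentic cadence (stronger): antecedent + consequent = a period.
The two phrases open with different material (α / β), so the period is contrasting.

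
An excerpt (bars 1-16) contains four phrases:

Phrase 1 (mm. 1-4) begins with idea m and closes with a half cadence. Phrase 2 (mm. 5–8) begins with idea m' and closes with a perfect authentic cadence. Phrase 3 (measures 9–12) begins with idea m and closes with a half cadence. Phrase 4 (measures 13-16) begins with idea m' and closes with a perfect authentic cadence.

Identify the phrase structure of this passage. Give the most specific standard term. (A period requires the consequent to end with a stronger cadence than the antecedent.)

The cadence pattern HC–PAC–HC–PAC is weak–strong twice, and phrases 3–4 restate phrases 1–2: a period heard twice, not a double period (which would end weakly at phrase 2).

repeated period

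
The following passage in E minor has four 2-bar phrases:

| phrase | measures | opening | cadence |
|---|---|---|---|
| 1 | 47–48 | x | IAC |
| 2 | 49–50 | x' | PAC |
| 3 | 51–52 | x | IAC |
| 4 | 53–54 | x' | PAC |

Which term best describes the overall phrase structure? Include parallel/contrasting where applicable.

repeated period

The cadence pattern IAC–PAC–IAC–PAC is weak–strong twice, and phrases 3–4 restate phrases 1–2: a period heard twice, not a double period (which would end weakly at phrase 2).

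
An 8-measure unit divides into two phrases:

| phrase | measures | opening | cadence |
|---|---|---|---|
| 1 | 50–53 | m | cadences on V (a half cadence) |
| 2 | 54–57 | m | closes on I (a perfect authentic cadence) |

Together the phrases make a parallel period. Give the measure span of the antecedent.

measures 50–53

The phrase ending with the weaker cadence (half cadence) is the antecedent; the one ending more conclusively (perfect authentic cadence) is the consequent. The antecedent is measures 50–53.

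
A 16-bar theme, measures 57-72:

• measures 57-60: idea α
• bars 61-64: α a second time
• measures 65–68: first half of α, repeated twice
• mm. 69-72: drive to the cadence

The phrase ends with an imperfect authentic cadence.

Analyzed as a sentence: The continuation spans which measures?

After the presentation (mm. 57-64), the continuation covers the fragmentation through the cadence: mm. 65–72.

measures 65–72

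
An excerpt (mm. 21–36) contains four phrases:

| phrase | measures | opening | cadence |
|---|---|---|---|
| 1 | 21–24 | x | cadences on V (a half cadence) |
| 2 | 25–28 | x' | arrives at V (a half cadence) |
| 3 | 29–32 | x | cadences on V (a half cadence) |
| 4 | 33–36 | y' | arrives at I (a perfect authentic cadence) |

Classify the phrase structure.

Four phrases in two halves: the first half (measures 21–28) ends with a half cadence, the second (measures 29–36) with a perfect authentic cadence — a large antecedent–consequent pair, i.e. a double period.
Phrase 3 begins with the same material as phrase 1, making it parallel.

parallel double period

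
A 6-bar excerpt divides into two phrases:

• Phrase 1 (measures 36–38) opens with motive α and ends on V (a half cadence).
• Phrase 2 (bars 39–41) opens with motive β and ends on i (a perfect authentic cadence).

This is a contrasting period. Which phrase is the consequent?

The phrase ending with the weaker cadence (half cadence) is the antecedent; the one ending more conclusively (perfect authentic cadence) is the consequent. The consequent is phrase 2.

phrase 2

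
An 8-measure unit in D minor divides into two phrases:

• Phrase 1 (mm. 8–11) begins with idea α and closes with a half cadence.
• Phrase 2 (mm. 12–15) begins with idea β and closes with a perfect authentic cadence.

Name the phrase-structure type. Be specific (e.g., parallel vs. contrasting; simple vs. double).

Phrase 1 ends with a half cadence (weaker) and phrase 2 with a perfect authentic cadence (stronger): antecedent + consequent = a period.
The two phrases open with different material (α / β), so the period is contrasting.

contrasting period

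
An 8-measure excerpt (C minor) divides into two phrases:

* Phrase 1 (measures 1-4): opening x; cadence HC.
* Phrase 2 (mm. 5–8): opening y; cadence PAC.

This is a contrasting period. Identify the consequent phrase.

phrase 2

The phrase ending with the weaker cadence (half cadence) is the antecedent; the one ending more conclusively (perfect authentic cadence) is the consequent. The consequent is phrase 2.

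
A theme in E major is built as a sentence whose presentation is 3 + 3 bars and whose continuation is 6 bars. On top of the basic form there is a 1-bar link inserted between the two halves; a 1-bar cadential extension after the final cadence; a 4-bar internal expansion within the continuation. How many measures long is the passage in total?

Basic sentence: 3 + 3 + 6 = 12 bars.
12 (basic form) + 1 (link) + 1 (cadential extension) + 4 (internal expansion) = 18.

18 measures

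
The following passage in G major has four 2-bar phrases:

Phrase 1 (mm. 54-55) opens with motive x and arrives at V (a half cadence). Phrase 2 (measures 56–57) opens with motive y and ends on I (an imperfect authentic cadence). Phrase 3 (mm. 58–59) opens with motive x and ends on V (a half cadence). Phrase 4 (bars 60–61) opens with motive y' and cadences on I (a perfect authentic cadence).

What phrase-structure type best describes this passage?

parallel double period

Four phrases in two halves: the first half (bars 54–57) ends with an imperfect authentic cadence, the second (mm. 58–61) with a perfect authentic cadence — a large antecedent–consequent pair, i.e. a double period.
Phrase 3 begins with the same material as phrase 1, making it parallel.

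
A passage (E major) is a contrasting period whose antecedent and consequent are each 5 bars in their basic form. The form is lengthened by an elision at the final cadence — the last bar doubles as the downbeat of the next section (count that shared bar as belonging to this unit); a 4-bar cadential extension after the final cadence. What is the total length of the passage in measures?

Basic contrasting period: 5 + 5 = 10 bars.
10 (basic form) + 4 (cadential extension) = 14.
The elision shares a bar with the next section but does not change this unit's count.

14 measures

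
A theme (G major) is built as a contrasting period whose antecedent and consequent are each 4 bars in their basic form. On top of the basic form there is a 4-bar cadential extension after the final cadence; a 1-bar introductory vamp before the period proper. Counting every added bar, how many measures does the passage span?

Basic contrasting period: 4 + 4 = 8 bars.
8 (basic form) + 4 (cadential extension) + 1 (introduction) = 13.

13 measures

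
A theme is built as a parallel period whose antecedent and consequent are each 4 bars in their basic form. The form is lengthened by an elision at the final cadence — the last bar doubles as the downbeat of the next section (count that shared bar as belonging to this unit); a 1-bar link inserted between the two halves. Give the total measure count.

9 measures

Basic parallel period: 4 + 4 = 8 bars.
8 (basic form) + 1 (link) = 9.
The elision shares a bar with the next section but does not change this unit's count.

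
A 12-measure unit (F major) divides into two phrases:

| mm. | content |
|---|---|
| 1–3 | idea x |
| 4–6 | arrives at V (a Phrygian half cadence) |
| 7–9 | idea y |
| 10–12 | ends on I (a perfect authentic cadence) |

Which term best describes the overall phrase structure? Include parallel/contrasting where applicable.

contrasting period

Phrase 1 ends with a Phrygian half cadence (weaker) and phrase 2 with a perfect authentic cadence (stronger): antecedent + consequent = a period.
The two phrases open with different material (x / y), so the period is contrasting.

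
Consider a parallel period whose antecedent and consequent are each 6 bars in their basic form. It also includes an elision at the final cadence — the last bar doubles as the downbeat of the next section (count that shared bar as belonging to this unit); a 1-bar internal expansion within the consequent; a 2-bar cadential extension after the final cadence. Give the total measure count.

Basic parallel period: 6 + 6 = 12 bars.
12 (basic form) + 1 (internal expansion) + 2 (cadential extension) = 15.
The elision shares a bar with the next section but does not change this unit's count.

15 measures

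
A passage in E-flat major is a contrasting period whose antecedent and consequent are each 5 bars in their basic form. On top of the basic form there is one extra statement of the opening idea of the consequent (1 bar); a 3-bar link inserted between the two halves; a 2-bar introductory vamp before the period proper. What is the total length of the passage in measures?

16 measures

Basic contrasting period: 5 + 5 = 10 bars.
10 (basic form) + 1 (extra statement) + 3 (link) + 2 (introduction) = 16.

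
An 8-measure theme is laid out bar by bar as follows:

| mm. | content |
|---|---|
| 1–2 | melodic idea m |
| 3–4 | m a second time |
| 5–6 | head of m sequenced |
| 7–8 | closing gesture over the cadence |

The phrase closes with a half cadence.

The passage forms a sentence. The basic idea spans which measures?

The presentation of a sentence is the basic idea (bars 1–2) plus its repetition (bars 3-4); the basic idea is therefore bars 1–2.

measures 1–2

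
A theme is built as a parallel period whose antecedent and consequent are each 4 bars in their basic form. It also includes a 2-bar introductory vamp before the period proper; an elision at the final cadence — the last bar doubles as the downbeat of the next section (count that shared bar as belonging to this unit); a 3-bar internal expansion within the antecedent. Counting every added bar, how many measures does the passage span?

Basic parallel period: 4 + 4 = 8 bars.
8 (basic form) + 2 (introduction) + 3 (internal expansion) = 13.
The elision shares a bar with the next section but does not change this unit's count.

13 measures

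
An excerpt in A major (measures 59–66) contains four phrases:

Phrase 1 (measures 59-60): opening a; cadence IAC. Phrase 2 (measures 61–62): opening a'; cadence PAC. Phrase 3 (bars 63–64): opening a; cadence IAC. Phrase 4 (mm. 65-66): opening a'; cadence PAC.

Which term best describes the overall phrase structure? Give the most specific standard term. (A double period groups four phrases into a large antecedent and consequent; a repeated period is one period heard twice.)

repeated period

The cadence pattern IAC–PAC–IAC–PAC is weak–strong twice, and phrases 3–4 restate phrases 1–2: a period heard twice, not a double period (which would end weakly at phrase 2).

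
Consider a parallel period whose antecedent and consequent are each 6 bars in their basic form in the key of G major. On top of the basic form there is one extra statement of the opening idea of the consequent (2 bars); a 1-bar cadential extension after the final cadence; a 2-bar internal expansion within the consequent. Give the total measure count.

17 measures

Basic parallel period: 6 + 6 = 12 bars.
12 (basic form) + 2 (extra statement) + 1 (cadential extension) + 2 (internal expansion) = 17.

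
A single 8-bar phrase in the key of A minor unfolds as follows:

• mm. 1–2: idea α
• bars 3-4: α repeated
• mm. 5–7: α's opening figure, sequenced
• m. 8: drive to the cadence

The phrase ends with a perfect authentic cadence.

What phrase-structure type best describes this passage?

sentence

Basic idea (mm. 1–2) + its repetition (mm. 3–4) form the presentation; fragmentation and cadence (mm. 5–8) form the continuation — the 8-bar whole is a sentence.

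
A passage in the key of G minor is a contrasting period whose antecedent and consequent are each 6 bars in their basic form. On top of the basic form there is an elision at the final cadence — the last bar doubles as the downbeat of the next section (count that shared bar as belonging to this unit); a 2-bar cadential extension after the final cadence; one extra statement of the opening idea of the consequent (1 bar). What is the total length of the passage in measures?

Basic contrasting period: 6 + 6 = 12 bars.
12 (basic form) + 2 (cadential extension) + 1 (extra statement) = 15.
The elision shares a bar with the next section but does not change this unit's count.

15 measures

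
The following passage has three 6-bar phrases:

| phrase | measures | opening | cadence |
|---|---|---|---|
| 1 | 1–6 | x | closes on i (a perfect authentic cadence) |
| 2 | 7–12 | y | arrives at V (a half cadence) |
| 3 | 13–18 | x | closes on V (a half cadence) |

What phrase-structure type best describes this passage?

The final phrase closes with a half cadence, which is not stronger than the preceding half cadence; the 3 phrases lack an overall antecedent–consequent design and so form a phrase group.

phrase group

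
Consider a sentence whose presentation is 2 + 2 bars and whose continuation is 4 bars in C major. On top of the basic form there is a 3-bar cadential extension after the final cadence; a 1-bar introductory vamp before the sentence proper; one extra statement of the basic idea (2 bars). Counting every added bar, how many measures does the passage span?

14 measures

Basic sentence: 2 + 2 + 4 = 8 bars.
8 (basic form) + 3 (cadential extension) + 1 (introduction) + 2 (extra statement) = 14.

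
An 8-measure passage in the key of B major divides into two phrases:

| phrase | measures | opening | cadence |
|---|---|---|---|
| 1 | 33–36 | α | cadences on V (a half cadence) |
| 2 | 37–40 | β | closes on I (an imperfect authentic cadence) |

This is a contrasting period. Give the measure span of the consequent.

measures 37–40

The phrase ending with the weaker cadence (half cadence) is the antecedent; the one ending more conclusively (imperfect authentic cadence) is the consequent. The consequent is measures 37–40.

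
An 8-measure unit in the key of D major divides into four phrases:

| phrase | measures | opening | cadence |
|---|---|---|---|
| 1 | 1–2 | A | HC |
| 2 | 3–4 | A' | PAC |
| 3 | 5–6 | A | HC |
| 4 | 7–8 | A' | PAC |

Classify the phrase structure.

The cadence pattern HC–PAC–HC–PAC is weak–strong twice, and phrases 3–4 restate phrases 1–2: a period heard twice, not a double period (which would end weakly at phrase 2).

repeated period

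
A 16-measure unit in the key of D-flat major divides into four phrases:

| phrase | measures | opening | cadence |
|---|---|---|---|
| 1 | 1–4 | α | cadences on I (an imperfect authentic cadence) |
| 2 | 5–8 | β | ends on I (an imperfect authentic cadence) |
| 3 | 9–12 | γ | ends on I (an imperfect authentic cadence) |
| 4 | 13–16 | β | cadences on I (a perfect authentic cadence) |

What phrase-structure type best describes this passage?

Four phrases in two halves: the first half (measures 1-8) ends with an imperfect authentic cadence, the second (bars 9-16) with a perfect authentic cadence — a large antecedent–consequent pair, i.e. a double period.
Phrase 3 begins with different material from phrase 1, making it contrasting.

contrasting double period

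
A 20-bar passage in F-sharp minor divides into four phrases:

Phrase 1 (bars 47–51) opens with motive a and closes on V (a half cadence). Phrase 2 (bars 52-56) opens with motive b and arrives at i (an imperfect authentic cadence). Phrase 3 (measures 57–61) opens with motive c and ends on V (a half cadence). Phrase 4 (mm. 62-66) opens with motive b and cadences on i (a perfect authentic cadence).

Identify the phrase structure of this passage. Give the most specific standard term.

contrasting double period

Four phrases in two halves: the first half (measures 47–56) ends with an imperfect authentic cadence, the second (mm. 57–66) with a perfect authentic cadence — a large antecedent–consequent pair, i.e. a double period.
Phrase 3 begins with different material from phrase 1, making it contrasting.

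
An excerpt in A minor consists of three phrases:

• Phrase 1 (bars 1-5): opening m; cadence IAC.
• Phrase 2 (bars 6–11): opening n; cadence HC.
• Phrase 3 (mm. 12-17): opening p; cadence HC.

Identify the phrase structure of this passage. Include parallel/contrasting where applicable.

phrase group

The final phrase closes with a half cadence, which is not stronger than the preceding half cadence; the 3 phrases lack an overall antecedent–consequent design and so form a phrase group.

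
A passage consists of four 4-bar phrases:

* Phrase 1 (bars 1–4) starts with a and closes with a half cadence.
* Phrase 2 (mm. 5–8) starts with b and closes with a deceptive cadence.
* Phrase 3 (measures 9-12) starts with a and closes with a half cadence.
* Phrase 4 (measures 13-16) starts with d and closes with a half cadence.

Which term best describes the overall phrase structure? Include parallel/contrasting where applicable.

Phrase 4 ends with a half cadence, no stronger than phrase 2's deceptive cadence, so the four phrases do not form a double period; nor do phrases 3–4 duplicate 1–2, so it is not a repeated period. With no phrase reaching a conclusive cadence, the passage is a phrase group.

phrase group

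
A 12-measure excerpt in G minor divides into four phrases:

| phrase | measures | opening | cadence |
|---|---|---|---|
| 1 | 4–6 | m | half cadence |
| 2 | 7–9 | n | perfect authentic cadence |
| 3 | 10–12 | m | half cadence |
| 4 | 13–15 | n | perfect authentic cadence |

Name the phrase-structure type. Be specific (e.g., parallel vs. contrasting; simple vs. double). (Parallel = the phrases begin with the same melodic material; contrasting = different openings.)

The cadence pattern HC–PAC–HC–PAC is weak–strong twice, and phrases 3–4 restate phrases 1–2: a period heard twice, not a double period (which would end weakly at phrase 2).

repeated period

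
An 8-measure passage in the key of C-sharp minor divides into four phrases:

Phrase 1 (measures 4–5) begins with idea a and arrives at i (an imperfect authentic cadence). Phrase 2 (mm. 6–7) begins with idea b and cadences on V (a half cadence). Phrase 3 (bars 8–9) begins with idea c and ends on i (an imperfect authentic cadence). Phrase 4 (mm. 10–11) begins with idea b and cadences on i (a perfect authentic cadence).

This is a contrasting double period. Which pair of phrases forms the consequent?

phrases 3 and 4

In a double period the first pair of phrases (ending half cadence) is the large antecedent and the second pair (ending perfect authentic cadence) is the large consequent; the consequent is phrases 3 and 4.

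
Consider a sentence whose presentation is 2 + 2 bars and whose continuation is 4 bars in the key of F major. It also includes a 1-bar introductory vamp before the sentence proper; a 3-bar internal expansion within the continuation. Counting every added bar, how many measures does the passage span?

12 measures

Basic sentence: 2 + 2 + 4 = 8 bars.
8 (basic form) + 1 (introduction) + 3 (internal expansion) = 12.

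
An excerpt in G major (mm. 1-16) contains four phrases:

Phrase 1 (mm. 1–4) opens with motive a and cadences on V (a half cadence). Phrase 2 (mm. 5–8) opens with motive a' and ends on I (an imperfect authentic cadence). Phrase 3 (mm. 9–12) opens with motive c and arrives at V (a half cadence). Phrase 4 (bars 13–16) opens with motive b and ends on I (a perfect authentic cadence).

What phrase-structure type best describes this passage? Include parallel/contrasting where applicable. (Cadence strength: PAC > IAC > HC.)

contrasting double period

Four phrases in two halves: the first half (bars 1–8) ends with an imperfect authentic cadence, the second (mm. 9-16) with a perfect authentic cadence — a large antecedent–consequent pair, i.e. a double period.
Phrase 3 begins with different material from phrase 1, making it contrasting.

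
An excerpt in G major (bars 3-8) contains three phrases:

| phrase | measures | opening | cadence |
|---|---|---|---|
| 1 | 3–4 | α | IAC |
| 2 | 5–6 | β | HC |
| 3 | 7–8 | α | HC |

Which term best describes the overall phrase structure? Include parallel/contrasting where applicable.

The final phrase closes with a half cadence, which is not stronger than the preceding half cadence; the 3 phrases lack an overall antecedent–consequent design and so form a phrase group.

phrase group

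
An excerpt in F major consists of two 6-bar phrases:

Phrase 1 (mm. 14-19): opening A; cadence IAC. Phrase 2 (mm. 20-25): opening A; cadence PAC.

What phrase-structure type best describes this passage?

Phrase 1 ends with an imperfect authentic cadence (weaker) and phrase 2 with a perfect authentic cadence (stronger): antecedent + consequent = a period.
The two phrases open with the same material (A / A), so the period is parallel.

parallel period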